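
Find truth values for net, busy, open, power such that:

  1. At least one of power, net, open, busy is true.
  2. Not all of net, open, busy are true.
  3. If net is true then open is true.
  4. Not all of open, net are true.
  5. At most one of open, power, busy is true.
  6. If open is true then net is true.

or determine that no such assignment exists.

net = False, busy = False, open = False, power = True

  (1) {power, net, open, busy}: 1 true — at least one ✓
  (2) {net, open, busy}: 0/3 true — not all ✓
  (3) net=F ⇒ open: vacuous ✓
  (4) {open, net}: 0/2 true — not all ✓
  (5) {open, power, busy}: 1 true — at most one ✓
  (6) open=F ⇒ net: vacuous ✓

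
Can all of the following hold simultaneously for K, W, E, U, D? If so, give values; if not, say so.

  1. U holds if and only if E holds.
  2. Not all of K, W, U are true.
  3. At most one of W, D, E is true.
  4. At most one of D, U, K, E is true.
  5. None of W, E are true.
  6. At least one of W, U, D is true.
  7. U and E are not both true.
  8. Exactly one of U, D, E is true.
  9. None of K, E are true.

K = False, W = False, E = False, U = False, D = True

  (1) U=F, E=F — same ✓
  (2) {K, W, U}: 0/3 true — not all ✓
  (3) {W, D, E}: 1 true — at most one ✓
  (4) {D, U, K, E}: 1 true — at most one ✓
  (5) {W, E}: 0 true — none ✓
  (6) {W, U, D}: 1 true — at least one ✓
  (7) U=F, E=F — not both ✓
  (8) {U, D, E}: 1 true — exactly one ✓
  (9) {K, E}: 0 true — none ✓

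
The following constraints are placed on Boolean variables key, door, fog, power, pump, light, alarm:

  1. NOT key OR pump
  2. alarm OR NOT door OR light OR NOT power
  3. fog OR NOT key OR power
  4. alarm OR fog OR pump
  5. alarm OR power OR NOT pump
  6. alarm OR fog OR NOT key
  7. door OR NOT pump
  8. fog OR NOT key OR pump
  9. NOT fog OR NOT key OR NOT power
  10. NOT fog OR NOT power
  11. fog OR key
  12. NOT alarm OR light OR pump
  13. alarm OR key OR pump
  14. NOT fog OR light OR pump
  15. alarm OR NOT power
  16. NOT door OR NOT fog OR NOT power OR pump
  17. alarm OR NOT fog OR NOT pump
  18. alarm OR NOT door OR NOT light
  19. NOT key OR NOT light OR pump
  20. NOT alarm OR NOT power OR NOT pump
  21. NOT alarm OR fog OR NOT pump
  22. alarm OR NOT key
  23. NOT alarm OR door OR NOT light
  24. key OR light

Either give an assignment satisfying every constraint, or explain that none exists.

Set key = False.
  then (fog OR key) forces fog = True.
  then (key OR light) forces light = True.
  then (NOT fog OR NOT power) forces power = False.
Try door = False:
  (door OR NOT pump) forces pump = False.
  (alarm OR key OR pump) forces alarm = True.
  clause (NOT alarm OR door OR NOT light) is falsified — backtrack.
So door = True.
  then (alarm OR NOT door OR NOT light) forces alarm = True.
Set pump = True.
All clauses satisfied.

key=F, door=T, fog=T, power=F, pump=T, light=T, alarm=T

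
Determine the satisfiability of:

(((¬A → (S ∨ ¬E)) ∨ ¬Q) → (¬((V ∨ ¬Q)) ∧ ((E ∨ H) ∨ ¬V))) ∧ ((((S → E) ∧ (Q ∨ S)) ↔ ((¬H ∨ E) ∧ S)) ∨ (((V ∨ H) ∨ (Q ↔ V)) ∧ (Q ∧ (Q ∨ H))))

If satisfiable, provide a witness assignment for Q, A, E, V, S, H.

Q: True, A: True, E: True, V: False, S: False, H: True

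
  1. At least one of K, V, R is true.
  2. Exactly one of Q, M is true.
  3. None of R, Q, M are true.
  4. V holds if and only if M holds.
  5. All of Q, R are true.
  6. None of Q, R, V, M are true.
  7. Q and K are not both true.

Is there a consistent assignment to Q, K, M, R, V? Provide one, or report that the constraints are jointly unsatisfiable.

Unsatisfiable

Case Q = True:
  Constraint (3) is violated (Q=T) — contradiction.
Case Q = False:
  Constraint (5) is violated (Q=F) — contradiction.
Both cases fail — unsatisfiable.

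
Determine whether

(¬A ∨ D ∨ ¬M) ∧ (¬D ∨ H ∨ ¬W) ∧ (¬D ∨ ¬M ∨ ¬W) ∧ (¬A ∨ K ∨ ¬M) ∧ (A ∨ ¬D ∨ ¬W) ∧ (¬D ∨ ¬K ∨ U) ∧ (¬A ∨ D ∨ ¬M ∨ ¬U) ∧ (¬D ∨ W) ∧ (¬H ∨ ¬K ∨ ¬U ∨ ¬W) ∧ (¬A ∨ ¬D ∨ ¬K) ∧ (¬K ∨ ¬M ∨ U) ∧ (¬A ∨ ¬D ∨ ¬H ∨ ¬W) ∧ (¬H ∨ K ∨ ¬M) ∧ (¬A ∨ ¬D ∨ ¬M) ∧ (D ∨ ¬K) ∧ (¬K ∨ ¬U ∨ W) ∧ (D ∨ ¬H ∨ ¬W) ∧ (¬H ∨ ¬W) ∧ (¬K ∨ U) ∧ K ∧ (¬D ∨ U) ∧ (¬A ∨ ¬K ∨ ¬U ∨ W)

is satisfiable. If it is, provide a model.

Case D = True:
  (¬D ∨ W) forces W = True.
  (¬D ∨ H ∨ ¬W) forces H = True.
  Clause (¬H ∨ ¬W) is falsified — contradiction.
Case D = False:
  (D ∨ ¬K) forces K = False.
  Clause (K) is falsified — contradiction.
Both cases fail, so the formula is unsatisfiable.

No satisfying assignment exists.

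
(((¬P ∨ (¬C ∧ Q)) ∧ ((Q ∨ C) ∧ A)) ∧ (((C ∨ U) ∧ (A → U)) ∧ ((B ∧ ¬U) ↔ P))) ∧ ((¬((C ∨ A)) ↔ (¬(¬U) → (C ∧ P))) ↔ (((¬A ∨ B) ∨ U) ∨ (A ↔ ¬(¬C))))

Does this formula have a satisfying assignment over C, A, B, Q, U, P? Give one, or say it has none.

C = True; A = True; B = False; Q = False; U = True; P = False

  ((¬P ∨ (¬C ∧ Q)) ∧ ((Q ∨ C) ∧ A)) ∧ (((C ∨ U) ∧ (A → U)) ∧ ((B ∧ ¬U) ↔ P)) = True
    (¬P ∨ (¬C ∧ Q)) ∧ ((Q ∨ C) ∧ A) = True
      ¬P ∨ (¬C ∧ Q) = True
        ¬P = True
        ¬C ∧ Q = False
          ¬C = False
      (Q ∨ C) ∧ A = True
        Q ∨ C = True
    ((C ∨ U) ∧ (A → U)) ∧ ((B ∧ ¬U) ↔ P) = True
      (C ∨ U) ∧ (A → U) = True
        C ∨ U = True
        A → U = True
      (B ∧ ¬U) ↔ P = True
        B ∧ ¬U = False
          ¬U = False
  (¬((C ∨ A)) ↔ (¬(¬U) → (C ∧ P))) ↔ (((¬A ∨ B) ∨ U) ∨ (A ↔ ¬(¬C))) = True
    ¬((C ∨ A)) ↔ (¬(¬U) → (C ∧ P)) = True
      ¬((C ∨ A)) = False
        C ∨ A = True
      ¬(¬U) → (C ∧ P) = False
        ¬(¬U) = True
          ¬U = False
        C ∧ P = False
    ((¬A ∨ B) ∨ U) ∨ (A ↔ ¬(¬C)) = True
      (¬A ∨ B) ∨ U = True
        ¬A ∨ B = False
          ¬A = False
      A ↔ ¬(¬C) = True
        ¬(¬C) = True
          ¬C = False
Both conjuncts True, so the formula holds.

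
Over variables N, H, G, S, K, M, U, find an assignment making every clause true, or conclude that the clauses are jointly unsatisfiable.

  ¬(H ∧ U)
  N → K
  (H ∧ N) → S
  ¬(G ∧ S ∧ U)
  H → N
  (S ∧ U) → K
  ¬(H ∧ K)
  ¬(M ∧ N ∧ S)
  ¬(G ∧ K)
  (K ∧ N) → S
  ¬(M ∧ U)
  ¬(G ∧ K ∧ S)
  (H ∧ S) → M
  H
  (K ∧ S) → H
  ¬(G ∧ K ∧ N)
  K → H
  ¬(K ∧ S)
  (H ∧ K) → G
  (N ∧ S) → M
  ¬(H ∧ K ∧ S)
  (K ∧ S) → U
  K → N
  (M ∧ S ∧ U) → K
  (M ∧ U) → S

Case H = True:
  (¬H ∨ ¬U) forces U = False.
  (¬H ∨ ¬K) forces K = False.
  (K ∨ ¬N) forces N = False.
  Clause (¬H ∨ N) is falsified — contradiction.
Case H = False:
  Clause (H) is falsified — contradiction.
Both cases fail, so the formula is unsatisfiable.

No satisfying assignment exists.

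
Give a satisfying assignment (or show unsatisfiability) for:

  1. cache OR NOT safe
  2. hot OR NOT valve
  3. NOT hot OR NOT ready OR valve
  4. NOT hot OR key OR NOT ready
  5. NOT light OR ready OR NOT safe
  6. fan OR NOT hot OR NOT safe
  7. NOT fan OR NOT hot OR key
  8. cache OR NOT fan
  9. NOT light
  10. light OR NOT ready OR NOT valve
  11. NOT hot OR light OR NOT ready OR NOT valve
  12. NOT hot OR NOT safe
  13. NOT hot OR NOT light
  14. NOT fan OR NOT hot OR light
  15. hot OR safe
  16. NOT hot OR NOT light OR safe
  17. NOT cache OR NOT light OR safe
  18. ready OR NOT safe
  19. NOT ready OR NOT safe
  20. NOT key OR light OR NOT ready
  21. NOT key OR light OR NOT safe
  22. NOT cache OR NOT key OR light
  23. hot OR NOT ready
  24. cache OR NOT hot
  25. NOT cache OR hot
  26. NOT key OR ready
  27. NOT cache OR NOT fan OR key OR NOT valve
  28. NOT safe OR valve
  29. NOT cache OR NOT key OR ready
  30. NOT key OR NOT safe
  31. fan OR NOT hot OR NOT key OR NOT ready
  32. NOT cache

Case light = True:
  Clause (NOT light) is falsified — contradiction.
Case light = False:
  (NOT cache) forces cache = False.
  (cache OR NOT safe) forces safe = False.
  (cache OR NOT fan) forces fan = False.
  (hot OR safe) forces hot = True.
  Clause (cache OR NOT hot) is falsified — contradiction.
Both cases fail, so the formula is unsatisfiable.

Unsatisfiable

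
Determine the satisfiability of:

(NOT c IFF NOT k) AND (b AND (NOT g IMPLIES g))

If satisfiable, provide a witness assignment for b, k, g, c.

b: True, k: True, g: True, c: True

  NOT c IFF NOT k = True
    NOT c = False
    NOT k = False
  b AND (NOT g IMPLIES g) = True
    NOT g IMPLIES g = True
      NOT g = False
Both conjuncts True, so the formula holds.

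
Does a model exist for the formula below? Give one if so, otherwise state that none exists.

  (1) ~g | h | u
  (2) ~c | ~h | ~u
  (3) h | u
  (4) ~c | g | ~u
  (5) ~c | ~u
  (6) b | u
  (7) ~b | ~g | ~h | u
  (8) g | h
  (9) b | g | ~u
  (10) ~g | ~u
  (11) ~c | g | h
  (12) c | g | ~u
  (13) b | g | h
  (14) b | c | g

b=T; h=T; u=F; c=T; g=F

Set b = True.
Try h = False:
  (h | u) forces u = True.
  (~c | ~u) forces c = False.
  (g | h) forces g = True.
  clause (~g | ~u) is falsified — backtrack.
So h = True.
Set u = False.
  then (~b | ~g | ~h | u) forces g = False.
Set c = True.
All clauses satisfied.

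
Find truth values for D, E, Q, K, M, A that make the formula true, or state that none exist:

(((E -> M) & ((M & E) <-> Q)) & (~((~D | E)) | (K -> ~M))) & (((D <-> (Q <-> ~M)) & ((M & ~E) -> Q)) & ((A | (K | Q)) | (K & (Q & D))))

D = False, E = True, Q = True, K = False, M = True, A = True

  ((E -> M) & ((M & E) <-> Q)) & (~((~D | E)) | (K -> ~M)) = True
    (E -> M) & ((M & E) <-> Q) = True
      E -> M = True
      (M & E) <-> Q = True
        M & E = True
    ~((~D | E)) | (K -> ~M) = True
      ~((~D | E)) = False
        ~D | E = True
          ~D = True
      K -> ~M = True
        ~M = False
  ((D <-> (Q <-> ~M)) & ((M & ~E) -> Q)) & ((A | (K | Q)) | (K & (Q & D))) = True
    (D <-> (Q <-> ~M)) & ((M & ~E) -> Q) = True
      D <-> (Q <-> ~M) = True
        Q <-> ~M = False
          ~M = False
      (M & ~E) -> Q = True
        M & ~E = False
          ~E = False
    (A | (K | Q)) | (K & (Q & D)) = True
      A | (K | Q) = True
        K | Q = True
      K & (Q & D) = False
        Q & D = False
Both conjuncts True, so the formula holds.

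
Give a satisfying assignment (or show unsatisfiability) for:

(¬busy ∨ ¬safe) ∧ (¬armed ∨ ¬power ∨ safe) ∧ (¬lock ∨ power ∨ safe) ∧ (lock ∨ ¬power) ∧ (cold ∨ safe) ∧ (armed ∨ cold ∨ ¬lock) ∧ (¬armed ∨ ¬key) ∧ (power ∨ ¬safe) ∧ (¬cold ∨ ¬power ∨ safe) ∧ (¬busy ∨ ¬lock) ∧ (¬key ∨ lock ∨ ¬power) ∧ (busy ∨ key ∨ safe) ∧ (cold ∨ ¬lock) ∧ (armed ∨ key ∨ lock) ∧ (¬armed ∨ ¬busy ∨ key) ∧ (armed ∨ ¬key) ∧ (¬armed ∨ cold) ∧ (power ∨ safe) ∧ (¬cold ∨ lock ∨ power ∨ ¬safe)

cold=T; safe=T; lock=T; key=F; armed=F; busy=F; power=T

Try cold = False:
  (cold ∨ safe) forces safe = True.
  (¬busy ∨ ¬safe) forces busy = False.
  (power ∨ ¬safe) forces power = True.
  (lock ∨ ¬power) forces lock = True.
  clause (cold ∨ ¬lock) is falsified — backtrack.
So cold = True.
Try safe = False:
  (¬cold ∨ ¬power ∨ safe) forces power = False.
  clause (power ∨ safe) is falsified — backtrack.
So safe = True.
  then (¬busy ∨ ¬safe) forces busy = False.
  then (power ∨ ¬safe) forces power = True.
  then (lock ∨ ¬power) forces lock = True.
Set key = False.
Set armed = False.
All clauses satisfied.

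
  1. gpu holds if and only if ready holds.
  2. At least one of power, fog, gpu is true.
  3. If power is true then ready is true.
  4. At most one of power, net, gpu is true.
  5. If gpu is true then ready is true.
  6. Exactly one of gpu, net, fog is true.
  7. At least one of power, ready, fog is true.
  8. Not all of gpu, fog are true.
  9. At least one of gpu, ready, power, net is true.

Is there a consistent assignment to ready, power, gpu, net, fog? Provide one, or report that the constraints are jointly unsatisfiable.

ready = True, power = False, gpu = True, net = False, fog = False

  (1) gpu=T, ready=T — same ✓
  (2) {power, fog, gpu}: 1 true — at least one ✓
  (3) power=F ⇒ ready: vacuous ✓
  (4) {power, net, gpu}: 1 true — at most one ✓
  (5) gpu=T ⇒ ready: T ✓
  (6) {gpu, net, fog}: 1 true — exactly one ✓
  (7) {power, ready, fog}: 1 true — at least one ✓
  (8) {gpu, fog}: 1/2 true — not all ✓
  (9) {gpu, ready, power, net}: 2 true — at least one ✓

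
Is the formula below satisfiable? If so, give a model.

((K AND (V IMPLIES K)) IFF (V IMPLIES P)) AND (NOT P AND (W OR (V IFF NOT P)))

V: True, W: True, P: False, K: False

  (K AND (V IMPLIES K)) IFF (V IMPLIES P) = True
    K AND (V IMPLIES K) = False
      V IMPLIES K = False
    V IMPLIES P = False
  NOT P AND (W OR (V IFF NOT P)) = True
    NOT P = True
    W OR (V IFF NOT P) = True
      V IFF NOT P = True
        NOT P = True
Both conjuncts True, so the formula holds.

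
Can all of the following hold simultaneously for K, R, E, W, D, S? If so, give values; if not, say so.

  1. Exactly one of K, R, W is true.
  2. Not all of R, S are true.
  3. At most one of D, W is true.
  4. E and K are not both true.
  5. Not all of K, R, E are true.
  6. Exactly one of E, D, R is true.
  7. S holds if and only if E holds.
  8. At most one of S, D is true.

K = False, R = True, E = False, W = False, D = False, S = False

  (1) {K, R, W}: 1 true — exactly one ✓
  (2) {R, S}: 1/2 true — not all ✓
  (3) {D, W}: 0 true — at most one ✓
  (4) E=F, K=F — not both ✓
  (5) {K, R, E}: 1/3 true — not all ✓
  (6) {E, D, R}: 1 true — exactly one ✓
  (7) S=F, E=F — same ✓
  (8) {S, D}: 0 true — at most one ✓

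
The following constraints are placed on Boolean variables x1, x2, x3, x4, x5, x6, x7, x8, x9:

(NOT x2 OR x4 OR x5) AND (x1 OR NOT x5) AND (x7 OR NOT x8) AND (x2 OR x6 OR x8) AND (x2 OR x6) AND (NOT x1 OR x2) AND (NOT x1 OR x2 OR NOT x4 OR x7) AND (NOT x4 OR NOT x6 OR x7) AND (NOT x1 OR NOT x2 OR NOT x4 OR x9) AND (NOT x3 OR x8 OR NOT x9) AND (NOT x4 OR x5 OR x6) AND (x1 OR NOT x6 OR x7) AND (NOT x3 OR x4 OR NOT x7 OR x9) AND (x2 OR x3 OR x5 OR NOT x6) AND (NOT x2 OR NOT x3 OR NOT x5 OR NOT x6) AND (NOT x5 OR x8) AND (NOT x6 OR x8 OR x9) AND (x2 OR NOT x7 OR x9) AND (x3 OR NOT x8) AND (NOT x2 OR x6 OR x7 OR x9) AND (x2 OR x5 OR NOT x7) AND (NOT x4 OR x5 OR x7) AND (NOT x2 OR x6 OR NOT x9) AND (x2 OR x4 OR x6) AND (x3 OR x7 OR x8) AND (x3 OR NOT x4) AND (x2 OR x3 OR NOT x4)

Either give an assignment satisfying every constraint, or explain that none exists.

x1=F, x2=T, x3=T, x4=T, x5=F, x6=T, x7=T, x8=T, x9=F

Set x1 = False.
  then (x1 OR NOT x5) forces x5 = False.
Try x2 = False:
  (x2 OR x6) forces x6 = True.
  (x1 OR NOT x6 OR x7) forces x7 = True.
  clause (x2 OR x5 OR NOT x7) is falsified — backtrack.
So x2 = True.
  then (NOT x2 OR x4 OR x5) forces x4 = True.
  then (NOT x4 OR x5 OR x6) forces x6 = True.
  then (x1 OR NOT x6 OR x7) forces x7 = True.
  then (x3 OR NOT x4) forces x3 = True.
Try x8 = False:
  (NOT x3 OR x8 OR NOT x9) forces x9 = False.
  clause (NOT x6 OR x8 OR x9) is falsified — backtrack.
So x8 = True.
Set x9 = False.
All clauses satisfied.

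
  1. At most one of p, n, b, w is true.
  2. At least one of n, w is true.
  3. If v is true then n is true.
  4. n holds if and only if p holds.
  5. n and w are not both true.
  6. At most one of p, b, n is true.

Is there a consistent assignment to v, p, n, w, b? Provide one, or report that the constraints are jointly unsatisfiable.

v = False; p = False; n = False; w = True; b = False

  (1) {p, n, b, w}: 1 true — at most one ✓
  (2) {n, w}: 1 true — at least one ✓
  (3) v=F ⇒ n: vacuous ✓
  (4) n=F, p=F — same ✓
  (5) n=F, w=T — not both ✓
  (6) {p, b, n}: 0 true — at most one ✓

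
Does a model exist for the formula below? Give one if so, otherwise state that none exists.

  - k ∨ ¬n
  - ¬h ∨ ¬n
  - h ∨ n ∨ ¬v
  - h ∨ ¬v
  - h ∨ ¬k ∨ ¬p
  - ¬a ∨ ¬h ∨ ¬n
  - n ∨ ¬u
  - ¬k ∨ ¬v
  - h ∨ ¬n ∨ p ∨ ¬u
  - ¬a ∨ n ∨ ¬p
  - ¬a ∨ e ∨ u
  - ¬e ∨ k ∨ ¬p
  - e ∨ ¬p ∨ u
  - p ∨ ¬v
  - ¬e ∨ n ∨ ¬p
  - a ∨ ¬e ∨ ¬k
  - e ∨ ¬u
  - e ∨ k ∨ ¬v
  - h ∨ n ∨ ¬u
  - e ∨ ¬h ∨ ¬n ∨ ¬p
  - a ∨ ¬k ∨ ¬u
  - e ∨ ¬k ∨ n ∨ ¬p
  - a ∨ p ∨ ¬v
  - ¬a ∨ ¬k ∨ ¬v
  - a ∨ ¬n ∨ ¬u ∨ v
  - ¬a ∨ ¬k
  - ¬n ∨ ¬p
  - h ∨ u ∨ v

a: False, k: False, v: False, p: False, h: True, n: False, e: False, u: False

Set a = False.
Set k = False.
  then (k ∨ ¬n) forces n = False.
  then (n ∨ ¬u) forces u = False.
Set v = False.
  then (h ∨ u ∨ v) forces h = True.
Set p = False.
Set e = False.
All clauses satisfied.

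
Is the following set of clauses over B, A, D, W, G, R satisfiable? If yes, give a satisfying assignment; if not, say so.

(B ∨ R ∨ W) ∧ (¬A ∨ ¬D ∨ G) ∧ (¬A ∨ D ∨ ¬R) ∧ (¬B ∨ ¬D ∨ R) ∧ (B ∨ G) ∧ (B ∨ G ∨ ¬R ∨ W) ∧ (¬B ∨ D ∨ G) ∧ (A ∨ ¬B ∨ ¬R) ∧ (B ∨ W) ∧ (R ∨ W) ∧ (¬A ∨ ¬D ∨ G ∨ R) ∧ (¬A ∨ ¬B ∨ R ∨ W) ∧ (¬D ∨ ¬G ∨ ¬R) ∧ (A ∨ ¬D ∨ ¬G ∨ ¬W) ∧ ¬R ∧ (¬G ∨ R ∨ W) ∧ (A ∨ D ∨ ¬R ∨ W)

Unit clause (¬R) forces R = False.
In (R ∨ W) only W is left, so W = True.
Set B = False.
  then (B ∨ G) forces G = True.
Set A = True.
Set D = False.
All clauses satisfied.

B=F, A=T, D=F, W=T, G=T, R=F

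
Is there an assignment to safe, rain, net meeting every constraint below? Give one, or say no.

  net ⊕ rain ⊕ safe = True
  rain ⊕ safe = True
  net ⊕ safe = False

safe: False, rain: True, net: False

net ⊕ rain ⊕ safe = F ⊕ T ⊕ F = True ✓
rain ⊕ safe = T ⊕ F = True ✓
net ⊕ safe = F ⊕ F = False ✓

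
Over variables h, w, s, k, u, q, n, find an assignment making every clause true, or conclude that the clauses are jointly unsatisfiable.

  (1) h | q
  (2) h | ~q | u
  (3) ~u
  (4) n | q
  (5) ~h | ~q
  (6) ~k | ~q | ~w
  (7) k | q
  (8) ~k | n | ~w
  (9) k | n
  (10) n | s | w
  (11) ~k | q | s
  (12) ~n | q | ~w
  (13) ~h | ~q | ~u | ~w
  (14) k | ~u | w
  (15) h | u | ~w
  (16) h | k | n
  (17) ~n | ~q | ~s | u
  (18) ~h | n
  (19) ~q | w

Unit clause (~u) forces u = False.
Try h = False:
  (h | q) forces q = True.
  clause (h | ~q | u) is falsified — backtrack.
So h = True.
  then (~h | ~q) forces q = False.
  then (k | q) forces k = True.
  then (~k | q | s) forces s = True.
  then (~h | n) forces n = True.
  then (~n | q | ~w) forces w = False.
All clauses satisfied.

h = True, w = False, s = True, k = True, u = False, q = False, n = True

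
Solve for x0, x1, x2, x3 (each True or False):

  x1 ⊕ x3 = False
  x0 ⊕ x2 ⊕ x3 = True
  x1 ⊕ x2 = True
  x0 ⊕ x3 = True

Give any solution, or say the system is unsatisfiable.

x0 = False, x1 = True, x2 = False, x3 = True

x1 ⊕ x3 = T ⊕ T = False ✓
x0 ⊕ x2 ⊕ x3 = F ⊕ F ⊕ T = True ✓
x1 ⊕ x2 = T ⊕ F = True ✓
x0 ⊕ x3 = F ⊕ T = True ✓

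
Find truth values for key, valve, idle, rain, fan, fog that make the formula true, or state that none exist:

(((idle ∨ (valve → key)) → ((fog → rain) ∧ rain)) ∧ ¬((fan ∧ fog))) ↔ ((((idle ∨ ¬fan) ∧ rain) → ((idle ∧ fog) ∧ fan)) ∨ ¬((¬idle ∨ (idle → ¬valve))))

key=F; valve=T; idle=T; rain=T; fan=F; fog=F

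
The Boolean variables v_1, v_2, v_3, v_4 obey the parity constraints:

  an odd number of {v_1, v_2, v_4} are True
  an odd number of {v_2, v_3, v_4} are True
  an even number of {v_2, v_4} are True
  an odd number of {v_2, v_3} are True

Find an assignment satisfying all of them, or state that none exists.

v_1: True; v_2: False; v_3: True; v_4: False

{v_1, v_2, v_4}: 1 true → odd ✓
{v_2, v_3, v_4}: 1 true → odd ✓
{v_2, v_4}: 0 true → even ✓
{v_2, v_3}: 1 true → odd ✓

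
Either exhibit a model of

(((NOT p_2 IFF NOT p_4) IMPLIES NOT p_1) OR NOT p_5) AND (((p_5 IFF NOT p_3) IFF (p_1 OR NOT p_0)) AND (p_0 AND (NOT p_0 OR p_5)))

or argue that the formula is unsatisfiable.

p_0: True, p_1: False, p_2: True, p_3: True, p_4: False, p_5: True

  ((NOT p_2 IFF NOT p_4) IMPLIES NOT p_1) OR NOT p_5 = True
    (NOT p_2 IFF NOT p_4) IMPLIES NOT p_1 = True
      NOT p_2 IFF NOT p_4 = False
        NOT p_2 = False
        NOT p_4 = True
      NOT p_1 = True
    NOT p_5 = False
  ((p_5 IFF NOT p_3) IFF (p_1 OR NOT p_0)) AND (p_0 AND (NOT p_0 OR p_5)) = True
    (p_5 IFF NOT p_3) IFF (p_1 OR NOT p_0) = True
      p_5 IFF NOT p_3 = False
        NOT p_3 = False
      p_1 OR NOT p_0 = False
        NOT p_0 = False
    p_0 AND (NOT p_0 OR p_5) = True
      NOT p_0 OR p_5 = True
        NOT p_0 = False
Both conjuncts True, so the formula holds.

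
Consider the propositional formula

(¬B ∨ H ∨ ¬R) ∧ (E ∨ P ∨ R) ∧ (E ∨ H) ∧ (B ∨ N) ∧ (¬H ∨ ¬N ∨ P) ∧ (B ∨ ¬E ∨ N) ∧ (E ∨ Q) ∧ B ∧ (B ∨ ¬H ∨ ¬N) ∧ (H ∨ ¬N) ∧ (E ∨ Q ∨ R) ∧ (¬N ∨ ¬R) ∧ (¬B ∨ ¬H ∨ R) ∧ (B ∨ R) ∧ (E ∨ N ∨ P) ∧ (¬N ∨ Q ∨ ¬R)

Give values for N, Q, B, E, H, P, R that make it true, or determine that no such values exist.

N = False, Q = False, B = True, E = True, H = False, P = False, R = False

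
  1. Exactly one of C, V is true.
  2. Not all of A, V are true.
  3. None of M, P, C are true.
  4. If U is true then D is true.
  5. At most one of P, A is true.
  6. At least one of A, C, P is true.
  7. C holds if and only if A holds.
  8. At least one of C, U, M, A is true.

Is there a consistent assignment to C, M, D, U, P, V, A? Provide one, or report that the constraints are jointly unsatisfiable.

The formula is unsatisfiable.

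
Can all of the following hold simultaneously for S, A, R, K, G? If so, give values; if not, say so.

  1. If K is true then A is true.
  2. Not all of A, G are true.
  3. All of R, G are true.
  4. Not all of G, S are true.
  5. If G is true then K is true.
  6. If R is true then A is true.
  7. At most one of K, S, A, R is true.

No satisfying assignment exists.

Case R = True:
  (3) forces G = True.
  (2) with G=T forces A = False.
  Constraint (6) is violated (R=T, A=F) — contradiction.
Case R = False:
  Constraint (3) is violated (R=F) — contradiction.
Both cases fail — unsatisfiable.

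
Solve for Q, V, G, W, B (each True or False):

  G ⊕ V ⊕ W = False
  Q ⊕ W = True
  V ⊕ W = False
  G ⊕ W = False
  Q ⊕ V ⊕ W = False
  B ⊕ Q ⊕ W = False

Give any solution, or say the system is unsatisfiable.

UNSATISFIABLE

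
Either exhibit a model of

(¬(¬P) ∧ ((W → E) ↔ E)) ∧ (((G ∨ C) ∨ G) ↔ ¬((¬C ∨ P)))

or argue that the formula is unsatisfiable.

E = True; G = False; P = True; C = False; W = True

  ¬(¬P) ∧ ((W → E) ↔ E) = True
    ¬(¬P) = True
      ¬P = False
    (W → E) ↔ E = True
      W → E = True
  ((G ∨ C) ∨ G) ↔ ¬((¬C ∨ P)) = True
    (G ∨ C) ∨ G = False
      G ∨ C = False
    ¬((¬C ∨ P)) = False
      ¬C ∨ P = True
        ¬C = True
Both conjuncts True, so the formula holds.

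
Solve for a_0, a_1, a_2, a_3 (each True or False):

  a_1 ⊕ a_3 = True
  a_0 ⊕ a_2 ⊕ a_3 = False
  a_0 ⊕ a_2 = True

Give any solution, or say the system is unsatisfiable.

a_0 = True; a_1 = False; a_2 = False; a_3 = True

a_1 ⊕ a_3 = F ⊕ T = True ✓
a_0 ⊕ a_2 ⊕ a_3 = T ⊕ F ⊕ T = False ✓
a_0 ⊕ a_2 = T ⊕ F = True ✓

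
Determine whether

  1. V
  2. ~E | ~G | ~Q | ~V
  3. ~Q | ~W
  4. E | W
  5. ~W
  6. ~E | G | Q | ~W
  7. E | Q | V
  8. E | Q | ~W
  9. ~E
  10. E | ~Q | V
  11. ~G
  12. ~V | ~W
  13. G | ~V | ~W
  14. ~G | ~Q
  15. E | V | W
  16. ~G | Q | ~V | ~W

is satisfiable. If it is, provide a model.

Case E = True:
  Clause (~E) is falsified — contradiction.
Case E = False:
  (V) forces V = True.
  (E | W) forces W = True.
  Clause (~W) is falsified — contradiction.
Both cases fail, so the formula is unsatisfiable.

UNSATISFIABLE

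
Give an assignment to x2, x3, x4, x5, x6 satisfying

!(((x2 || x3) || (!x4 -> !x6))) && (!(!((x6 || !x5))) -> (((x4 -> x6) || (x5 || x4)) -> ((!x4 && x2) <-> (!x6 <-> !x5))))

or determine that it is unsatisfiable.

x2 = False, x3 = False, x4 = False, x5 = False, x6 = True

  !(((x2 || x3) || (!x4 -> !x6))) = True
    (x2 || x3) || (!x4 -> !x6) = False
      x2 || x3 = False
      !x4 -> !x6 = False
        !x4 = True
        !x6 = False
  !(!((x6 || !x5))) -> (((x4 -> x6) || (x5 || x4)) -> ((!x4 && x2) <-> (!x6 <-> !x5))) = True
    !(!((x6 || !x5))) = True
      !((x6 || !x5)) = False
        x6 || !x5 = True
          !x5 = True
    ((x4 -> x6) || (x5 || x4)) -> ((!x4 && x2) <-> (!x6 <-> !x5)) = True
      (x4 -> x6) || (x5 || x4) = True
        x4 -> x6 = True
        x5 || x4 = False
      (!x4 && x2) <-> (!x6 <-> !x5) = True
        !x4 && x2 = False
          !x4 = True
        !x6 <-> !x5 = False
          !x6 = False
          !x5 = True
Both conjuncts True, so the formula holds.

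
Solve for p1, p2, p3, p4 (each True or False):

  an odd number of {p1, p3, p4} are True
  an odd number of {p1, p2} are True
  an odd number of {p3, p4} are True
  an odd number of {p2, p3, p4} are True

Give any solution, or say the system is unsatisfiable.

Unsatisfiable

Adding constraints 1, 2, 4 mod 2: every variable appears an even number of times on the left, so the left side is 0.
But the right sides sum to 1 (mod 2). 0 ≠ 1 — the system is inconsistent.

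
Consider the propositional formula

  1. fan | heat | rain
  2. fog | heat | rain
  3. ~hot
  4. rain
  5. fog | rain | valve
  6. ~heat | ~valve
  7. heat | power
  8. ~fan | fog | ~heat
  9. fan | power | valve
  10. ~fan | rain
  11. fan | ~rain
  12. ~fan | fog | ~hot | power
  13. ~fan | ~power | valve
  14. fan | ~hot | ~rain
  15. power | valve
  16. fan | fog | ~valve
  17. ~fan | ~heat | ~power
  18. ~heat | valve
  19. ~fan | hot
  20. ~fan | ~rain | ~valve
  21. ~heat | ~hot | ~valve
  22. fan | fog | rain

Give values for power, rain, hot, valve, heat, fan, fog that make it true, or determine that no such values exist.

Case rain = True:
  (~hot) forces hot = False.
  (fan | ~rain) forces fan = True.
  Clause (~fan | hot) is falsified — contradiction.
Case rain = False:
  Clause (rain) is falsified — contradiction.
Both cases fail, so the formula is unsatisfiable.

Unsatisfiable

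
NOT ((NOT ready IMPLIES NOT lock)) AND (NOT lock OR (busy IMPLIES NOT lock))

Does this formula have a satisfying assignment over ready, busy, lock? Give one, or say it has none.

ready: False; busy: False; lock: True

  NOT ((NOT ready IMPLIES NOT lock)) = True
    NOT ready IMPLIES NOT lock = False
      NOT ready = True
      NOT lock = False
  NOT lock OR (busy IMPLIES NOT lock) = True
    NOT lock = False
    busy IMPLIES NOT lock = True
      NOT lock = False
Both conjuncts True, so the formula holds.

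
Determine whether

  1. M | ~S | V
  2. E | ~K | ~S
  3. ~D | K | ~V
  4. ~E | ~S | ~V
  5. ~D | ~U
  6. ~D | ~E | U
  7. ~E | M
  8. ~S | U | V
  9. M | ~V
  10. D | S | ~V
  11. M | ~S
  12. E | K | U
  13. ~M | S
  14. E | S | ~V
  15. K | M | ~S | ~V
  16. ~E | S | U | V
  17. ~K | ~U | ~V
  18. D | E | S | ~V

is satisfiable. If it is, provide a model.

Set E = False.
Set D = False.
Set K = True.
  then (E | ~K | ~S) forces S = False.
  then (D | S | ~V) forces V = False.
  then (~M | S) forces M = False.
Set U = True.
All clauses satisfied.

E: False, D: False, K: True, V: False, M: False, S: False, U: True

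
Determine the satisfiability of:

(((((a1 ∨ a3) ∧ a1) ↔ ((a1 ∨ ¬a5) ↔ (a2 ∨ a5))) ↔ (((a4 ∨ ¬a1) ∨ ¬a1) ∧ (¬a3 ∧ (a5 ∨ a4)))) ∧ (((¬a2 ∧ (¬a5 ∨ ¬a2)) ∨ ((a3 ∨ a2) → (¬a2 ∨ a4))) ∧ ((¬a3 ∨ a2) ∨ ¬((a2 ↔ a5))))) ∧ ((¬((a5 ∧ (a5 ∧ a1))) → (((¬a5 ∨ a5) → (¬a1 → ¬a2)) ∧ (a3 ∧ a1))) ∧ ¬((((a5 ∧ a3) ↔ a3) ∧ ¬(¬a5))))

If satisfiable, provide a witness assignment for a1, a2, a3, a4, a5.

Unsatisfiable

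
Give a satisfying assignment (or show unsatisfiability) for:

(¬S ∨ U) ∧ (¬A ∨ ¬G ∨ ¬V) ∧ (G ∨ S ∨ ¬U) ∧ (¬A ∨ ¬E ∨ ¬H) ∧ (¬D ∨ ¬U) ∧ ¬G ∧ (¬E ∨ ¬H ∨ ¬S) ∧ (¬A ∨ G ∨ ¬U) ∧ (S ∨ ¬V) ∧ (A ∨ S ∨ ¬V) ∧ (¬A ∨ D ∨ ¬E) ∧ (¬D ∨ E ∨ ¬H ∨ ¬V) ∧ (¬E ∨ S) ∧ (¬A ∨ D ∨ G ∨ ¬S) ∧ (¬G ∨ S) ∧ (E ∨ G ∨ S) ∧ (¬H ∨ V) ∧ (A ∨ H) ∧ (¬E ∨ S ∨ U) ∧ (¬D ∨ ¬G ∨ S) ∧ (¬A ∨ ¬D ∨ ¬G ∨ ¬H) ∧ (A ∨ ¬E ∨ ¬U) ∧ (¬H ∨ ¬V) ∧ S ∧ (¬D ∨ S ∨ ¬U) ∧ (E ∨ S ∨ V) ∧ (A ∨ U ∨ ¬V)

Case H = True:
  (¬G) forces G = False.
  (¬H ∨ V) forces V = True.
  Clause (¬H ∨ ¬V) is falsified — contradiction.
Case H = False:
  (¬G) forces G = False.
  (A ∨ H) forces A = True.
  (¬A ∨ G ∨ ¬U) forces U = False.
  (¬S ∨ U) forces S = False.
  Clause (S) is falsified — contradiction.
Both cases fail, so the formula is unsatisfiable.

The formula is unsatisfiable.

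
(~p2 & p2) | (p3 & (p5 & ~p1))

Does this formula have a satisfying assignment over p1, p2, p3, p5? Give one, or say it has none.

p1=F; p2=T; p3=T; p5=T

  (~p2 & p2) | (p3 & (p5 & ~p1)) = True
    ~p2 & p2 = False
      ~p2 = False
    p3 & (p5 & ~p1) = True
      p5 & ~p1 = True
        ~p1 = True
The formula evaluates to True.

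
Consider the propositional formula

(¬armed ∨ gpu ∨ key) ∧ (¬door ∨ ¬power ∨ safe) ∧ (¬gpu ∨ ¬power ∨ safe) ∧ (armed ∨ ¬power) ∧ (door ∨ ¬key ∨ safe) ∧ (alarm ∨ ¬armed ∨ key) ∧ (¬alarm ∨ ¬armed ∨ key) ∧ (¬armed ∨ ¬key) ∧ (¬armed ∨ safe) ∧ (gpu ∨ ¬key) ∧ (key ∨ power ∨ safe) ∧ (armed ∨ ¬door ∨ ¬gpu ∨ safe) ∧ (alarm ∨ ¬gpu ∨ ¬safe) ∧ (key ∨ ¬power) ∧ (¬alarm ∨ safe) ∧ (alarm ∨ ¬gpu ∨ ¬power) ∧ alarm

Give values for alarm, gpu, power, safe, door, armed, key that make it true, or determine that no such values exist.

alarm: True, gpu: True, power: False, safe: True, door: True, armed: False, key: False

Unit clause (alarm) forces alarm = True.
In (¬alarm ∨ safe) only safe is left, so safe = True.
Set gpu = True.
Set power = False.
Set door = True.
Set armed = False.
Set key = False.
All clauses satisfied.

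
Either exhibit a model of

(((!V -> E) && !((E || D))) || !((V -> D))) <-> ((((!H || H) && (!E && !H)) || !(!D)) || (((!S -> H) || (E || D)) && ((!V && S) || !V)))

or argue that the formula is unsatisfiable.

S: True; H: False; V: True; E: False; D: False

  (((!V -> E) && !((E || D))) || !((V -> D))) <-> ((((!H || H) && (!E && !H)) || !(!D)) || (((!S -> H) || (E || D)) && ((!V && S) || !V))) = True
    ((!V -> E) && !((E || D))) || !((V -> D)) = True
      (!V -> E) && !((E || D)) = True
        !V -> E = True
          !V = False
        !((E || D)) = True
          E || D = False
      !((V -> D)) = True
        V -> D = False
    (((!H || H) && (!E && !H)) || !(!D)) || (((!S -> H) || (E || D)) && ((!V && S) || !V)) = True
      ((!H || H) && (!E && !H)) || !(!D) = True
        (!H || H) && (!E && !H) = True
          !H || H = True
            !H = True
          !E && !H = True
            !E = True
            !H = True
        !(!D) = False
          !D = True
      ((!S -> H) || (E || D)) && ((!V && S) || !V) = False
        (!S -> H) || (E || D) = True
          !S -> H = True
            !S = False
          E || D = False
        (!V && S) || !V = False
          !V && S = False
            !V = False
          !V = False
The formula evaluates to True.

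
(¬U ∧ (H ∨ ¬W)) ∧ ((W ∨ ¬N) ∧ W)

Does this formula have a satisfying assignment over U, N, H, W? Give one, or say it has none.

U = False; N = False; H = True; W = True

  ¬U ∧ (H ∨ ¬W) = True
    ¬U = True
    H ∨ ¬W = True
      ¬W = False
  (W ∨ ¬N) ∧ W = True
    W ∨ ¬N = True
      ¬N = True
Both conjuncts True, so the formula holds.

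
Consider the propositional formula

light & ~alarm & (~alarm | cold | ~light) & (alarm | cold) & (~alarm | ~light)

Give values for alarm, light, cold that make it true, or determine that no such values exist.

Unit clause (light) forces light = True.
Unit clause (~alarm) forces alarm = False.
In (alarm | cold) only cold is left, so cold = True.
All clauses satisfied.

alarm = False; light = True; cold = True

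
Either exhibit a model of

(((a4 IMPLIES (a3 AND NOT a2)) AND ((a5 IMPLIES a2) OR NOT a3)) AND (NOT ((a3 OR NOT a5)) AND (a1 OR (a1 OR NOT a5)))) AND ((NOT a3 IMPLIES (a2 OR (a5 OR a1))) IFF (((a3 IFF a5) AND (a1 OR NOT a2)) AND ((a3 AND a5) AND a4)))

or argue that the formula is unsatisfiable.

Case a3 = True: the conjunct NOT ((a3 OR NOT a5)) becomes NOT ((True OR NOT a5)) = False.
Case a3 = False: the formula simplifies to (NOT a4 AND (NOT (NOT a5) AND (a1 OR (a1 OR NOT a5)))) AND NOT ((a2 OR (a5 OR a1))).
  a5 = True: the conjunct NOT ((a2 OR (a5 OR a1))) becomes NOT ((a2 OR True)) = False.
  a5 = False: the conjunct NOT (NOT a5) becomes NOT (NOT False) = False.
Both cases fail — unsatisfiable.

Unsatisfiable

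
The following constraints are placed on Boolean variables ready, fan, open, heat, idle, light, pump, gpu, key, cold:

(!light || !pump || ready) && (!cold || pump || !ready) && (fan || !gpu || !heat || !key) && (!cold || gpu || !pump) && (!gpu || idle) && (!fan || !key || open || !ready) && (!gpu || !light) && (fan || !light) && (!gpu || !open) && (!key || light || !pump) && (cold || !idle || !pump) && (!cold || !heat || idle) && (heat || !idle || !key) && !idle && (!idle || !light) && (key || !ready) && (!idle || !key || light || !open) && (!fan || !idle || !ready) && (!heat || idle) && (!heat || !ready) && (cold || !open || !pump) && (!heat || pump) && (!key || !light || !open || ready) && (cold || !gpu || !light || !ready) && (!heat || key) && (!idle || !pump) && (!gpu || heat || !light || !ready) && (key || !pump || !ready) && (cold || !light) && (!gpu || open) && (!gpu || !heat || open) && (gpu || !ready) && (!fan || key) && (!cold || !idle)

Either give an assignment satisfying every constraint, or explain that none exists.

Unit clause (!idle) forces idle = False.
In (!heat || idle) only !heat is left, so heat = False.
In (!gpu || idle) only !gpu is left, so gpu = False.
In (gpu || !ready) only !ready is left, so ready = False.
Set fan = True.
  then (!fan || key) forces key = True.
Set open = False.
Set light = False.
  then (!key || light || !pump) forces pump = False.
Set cold = True.
All clauses satisfied.

ready = False, fan = True, open = False, heat = False, idle = False, light = False, pump = False, gpu = False, key = True, cold = True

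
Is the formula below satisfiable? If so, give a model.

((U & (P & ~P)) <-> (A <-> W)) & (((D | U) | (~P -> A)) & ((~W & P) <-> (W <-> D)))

A: True, U: False, P: True, W: False, D: False

  (U & (P & ~P)) <-> (A <-> W) = True
    U & (P & ~P) = False
      P & ~P = False
        ~P = False
    A <-> W = False
  ((D | U) | (~P -> A)) & ((~W & P) <-> (W <-> D)) = True
    (D | U) | (~P -> A) = True
      D | U = False
      ~P -> A = True
        ~P = False
    (~W & P) <-> (W <-> D) = True
      ~W & P = True
        ~W = True
      W <-> D = True
Both conjuncts True, so the formula holds.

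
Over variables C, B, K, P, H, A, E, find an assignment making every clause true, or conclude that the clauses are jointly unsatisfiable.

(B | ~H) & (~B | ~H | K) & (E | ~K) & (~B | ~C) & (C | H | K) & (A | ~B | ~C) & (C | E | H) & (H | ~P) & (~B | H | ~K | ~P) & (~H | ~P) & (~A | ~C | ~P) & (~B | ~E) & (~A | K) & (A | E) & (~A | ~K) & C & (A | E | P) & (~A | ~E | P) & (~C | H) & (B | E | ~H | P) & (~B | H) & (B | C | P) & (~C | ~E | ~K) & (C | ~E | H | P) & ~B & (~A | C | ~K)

UNSATISFIABLE

Case C = True:
  (~B | ~C) forces B = False.
  (B | ~H) forces H = False.
  Clause (~C | H) is falsified — contradiction.
Case C = False:
  Clause (C) is falsified — contradiction.
Both cases fail, so the formula is unsatisfiable.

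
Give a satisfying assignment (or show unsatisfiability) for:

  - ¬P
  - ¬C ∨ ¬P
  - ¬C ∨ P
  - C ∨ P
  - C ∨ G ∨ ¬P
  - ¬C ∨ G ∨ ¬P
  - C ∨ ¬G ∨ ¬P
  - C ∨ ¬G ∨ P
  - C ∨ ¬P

Case P = True:
  Clause (¬P) is falsified — contradiction.
Case P = False:
  (¬C ∨ P) forces C = False.
  Clause (C ∨ P) is falsified — contradiction.
Both cases fail, so the formula is unsatisfiable.

The formula is unsatisfiable.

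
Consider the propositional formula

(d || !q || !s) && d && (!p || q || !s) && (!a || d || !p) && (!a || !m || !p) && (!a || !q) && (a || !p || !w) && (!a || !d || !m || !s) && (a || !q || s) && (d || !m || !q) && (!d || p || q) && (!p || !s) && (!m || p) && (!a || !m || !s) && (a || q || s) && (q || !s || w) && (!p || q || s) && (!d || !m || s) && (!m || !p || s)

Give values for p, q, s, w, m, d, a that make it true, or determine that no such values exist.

Unit clause (d) forces d = True.
Set p = False.
  then (!d || p || q) forces q = True.
  then (!m || p) forces m = False.
  then (!a || !q) forces a = False.
  then (a || !q || s) forces s = True.
Set w = True.
All clauses satisfied.

p = False, q = True, s = True, w = True, m = False, d = True, a = False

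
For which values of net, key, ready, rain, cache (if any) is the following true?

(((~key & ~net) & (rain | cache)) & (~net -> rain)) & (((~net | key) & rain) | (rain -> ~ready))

net: False, key: False, ready: True, rain: True, cache: False

  ((~key & ~net) & (rain | cache)) & (~net -> rain) = True
    (~key & ~net) & (rain | cache) = True
      ~key & ~net = True
        ~key = True
        ~net = True
      rain | cache = True
    ~net -> rain = True
      ~net = True
  ((~net | key) & rain) | (rain -> ~ready) = True
    (~net | key) & rain = True
      ~net | key = True
        ~net = True
    rain -> ~ready = False
      ~ready = False
Both conjuncts True, so the formula holds.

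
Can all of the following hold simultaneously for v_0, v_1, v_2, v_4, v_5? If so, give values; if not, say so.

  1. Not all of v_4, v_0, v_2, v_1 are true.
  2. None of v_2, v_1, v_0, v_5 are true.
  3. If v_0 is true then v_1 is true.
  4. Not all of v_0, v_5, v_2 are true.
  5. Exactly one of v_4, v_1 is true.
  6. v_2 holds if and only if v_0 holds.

v_0 = False; v_1 = False; v_2 = False; v_4 = True; v_5 = False

  (1) {v_4, v_0, v_2, v_1}: 1/4 true — not all ✓
  (2) {v_2, v_1, v_0, v_5}: 0 true — none ✓
  (3) v_0=F ⇒ v_1: vacuous ✓
  (4) {v_0, v_5, v_2}: 0/3 true — not all ✓
  (5) {v_4, v_1}: 1 true — exactly one ✓
  (6) v_2=F, v_0=F — same ✓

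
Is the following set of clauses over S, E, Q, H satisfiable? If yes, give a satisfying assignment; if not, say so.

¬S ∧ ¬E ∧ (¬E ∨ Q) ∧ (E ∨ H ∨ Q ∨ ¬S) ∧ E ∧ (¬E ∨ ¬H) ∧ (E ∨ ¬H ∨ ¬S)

Unsatisfiable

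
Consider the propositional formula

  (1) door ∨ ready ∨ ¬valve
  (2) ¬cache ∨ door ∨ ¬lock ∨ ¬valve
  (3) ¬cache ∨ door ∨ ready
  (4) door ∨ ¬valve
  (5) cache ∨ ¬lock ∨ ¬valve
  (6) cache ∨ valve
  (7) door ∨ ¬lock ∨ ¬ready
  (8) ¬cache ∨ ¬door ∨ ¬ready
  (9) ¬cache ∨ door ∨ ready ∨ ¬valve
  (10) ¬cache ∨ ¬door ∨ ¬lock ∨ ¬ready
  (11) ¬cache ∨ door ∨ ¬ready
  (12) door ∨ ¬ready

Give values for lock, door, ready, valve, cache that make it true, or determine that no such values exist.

Set lock = False.
Try door = False:
  (door ∨ ¬valve) forces valve = False.
  (cache ∨ valve) forces cache = True.
  (¬cache ∨ door ∨ ready) forces ready = True.
  clause (¬cache ∨ door ∨ ¬ready) is falsified — backtrack.
So door = True.
Set ready = False.
Set valve = False.
  then (cache ∨ valve) forces cache = True.
All clauses satisfied.

lock: False, door: True, ready: False, valve: False, cache: True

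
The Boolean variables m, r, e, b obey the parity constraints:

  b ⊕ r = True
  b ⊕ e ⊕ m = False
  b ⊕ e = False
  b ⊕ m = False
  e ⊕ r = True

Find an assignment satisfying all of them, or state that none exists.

m = False; r = True; e = False; b = False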